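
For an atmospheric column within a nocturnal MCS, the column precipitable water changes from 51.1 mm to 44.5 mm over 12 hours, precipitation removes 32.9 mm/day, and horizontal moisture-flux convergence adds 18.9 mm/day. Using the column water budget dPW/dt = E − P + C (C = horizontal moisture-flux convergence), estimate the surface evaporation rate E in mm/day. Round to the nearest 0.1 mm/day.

E ≈ 0.8 mm/day

dPW/dt = (44.5 − 51.1) mm / (12/24 day) = -13.200 mm/day.
E = dPW/dt + P − C = (-13.200) + 32.9 − (18.9) = 0.8 mm/day.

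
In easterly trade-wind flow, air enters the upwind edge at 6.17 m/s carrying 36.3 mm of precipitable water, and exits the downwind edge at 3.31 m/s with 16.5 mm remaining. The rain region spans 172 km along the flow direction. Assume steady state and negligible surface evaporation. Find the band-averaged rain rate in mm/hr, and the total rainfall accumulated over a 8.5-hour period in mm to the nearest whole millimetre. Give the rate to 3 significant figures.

Column moisture flux per unit crosswind length is F = V × PW.
Inflow: F_in = 6.17 × 36.3 = 223.971 mm·m/s
Outflow: F_out = 3.31 × 16.5 = 54.615 mm·m/s
Steady-state rate R = (F_in − F_out)/L = (223.971 − 54.615) / 172000 m = 9.846e-04 mm/s.
R = 9.846e-04 × 3600 = 3.54 mm/hr.
Over 8.5 h: total = 3.54 × 8.5 = 30.09 ≈ 30 mm.

R ≈ 3.54 mm/hr; total ≈ 30 mm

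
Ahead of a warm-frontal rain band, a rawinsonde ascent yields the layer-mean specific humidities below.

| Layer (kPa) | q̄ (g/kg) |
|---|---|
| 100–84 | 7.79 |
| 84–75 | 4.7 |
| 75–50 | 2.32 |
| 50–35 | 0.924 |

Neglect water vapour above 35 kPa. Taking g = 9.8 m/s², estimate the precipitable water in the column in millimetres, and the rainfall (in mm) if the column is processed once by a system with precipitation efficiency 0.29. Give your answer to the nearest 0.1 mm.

Precipitable water is the column-integrated vapour mass per unit area: PW = (1/g) Σ q̄ Δp, with q in kg/kg and Δp in Pa (1 kg/m² of water = 1 mm).
Layer 100–84 kPa: Δp = 160 hPa = 16000 Pa, q̄ = 0.00779 kg/kg → 0.00779 × 16000 / 9.8 = 12.72 mm
Layer 84–75 kPa: Δp = 90 hPa = 9000 Pa, q̄ = 0.0047 kg/kg → 0.0047 × 9000 / 9.8 = 4.32 mm
Layer 75–50 kPa: Δp = 250 hPa = 25000 Pa, q̄ = 0.00232 kg/kg → 0.00232 × 25000 / 9.8 = 5.92 mm
Layer 50–35 kPa: Δp = 150 hPa = 15000 Pa, q̄ = 0.000924 kg/kg → 0.000924 × 15000 / 9.8 = 1.41 mm
PW = 12.72 + 4.32 + 5.92 + 1.41 = 24.37 ≈ 24.4 mm.
Rainfall = ε × PW = 0.29 × 24.4 = 7.1 mm.

PW ≈ 24.4 mm; rainfall ≈ 7.1 mm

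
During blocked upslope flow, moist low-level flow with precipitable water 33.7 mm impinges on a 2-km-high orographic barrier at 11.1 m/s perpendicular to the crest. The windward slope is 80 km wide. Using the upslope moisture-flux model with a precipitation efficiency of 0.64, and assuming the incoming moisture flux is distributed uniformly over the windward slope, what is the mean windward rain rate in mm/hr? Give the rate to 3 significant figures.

Incoming column moisture flux per unit ridge length: F = V × PW = 11.1 × 33.7 = 374.07 mm·m/s.
Spread over the 80 km slope with efficiency ε = 0.64: R = ε·F/W = 0.64 × 374.07 / 80000 m = 2.993e-03 mm/s.
R = 2.993e-03 × 3600 = 10.8 mm/hr.

R ≈ 10.8 mm/hr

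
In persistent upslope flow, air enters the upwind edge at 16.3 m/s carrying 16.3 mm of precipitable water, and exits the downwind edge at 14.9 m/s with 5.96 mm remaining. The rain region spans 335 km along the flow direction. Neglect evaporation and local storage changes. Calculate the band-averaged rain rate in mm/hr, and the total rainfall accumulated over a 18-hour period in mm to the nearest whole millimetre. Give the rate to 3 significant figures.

R ≈ 1.90 mm/hr; total ≈ 34 mm

Column moisture flux per unit crosswind length is F = V × PW.
Inflow: F_in = 16.3 × 16.3 = 265.69 mm·m/s
Outflow: F_out = 14.9 × 5.96 = 88.804 mm·m/s
Steady-state rate R = (F_in − F_out)/L = (265.69 − 88.804) / 335000 m = 5.280e-04 mm/s.
R = 5.280e-04 × 3600 = 1.90 mm/hr.
Over 18 h: total = 1.90 × 18 = 34.2 ≈ 34 mm.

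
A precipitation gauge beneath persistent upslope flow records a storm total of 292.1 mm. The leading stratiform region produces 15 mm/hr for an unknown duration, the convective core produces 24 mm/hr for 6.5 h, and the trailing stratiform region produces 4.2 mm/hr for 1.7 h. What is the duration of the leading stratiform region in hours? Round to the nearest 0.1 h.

Known phases: 24 × 6.5 + 4.2 × 1.7 = 156 + 7.14 = 163.14 mm.
Remaining depth = 292.1 − 163.14 = 128.96 mm.
Duration = 128.96 / 15 = 8.6 h.

duration ≈ 8.6 h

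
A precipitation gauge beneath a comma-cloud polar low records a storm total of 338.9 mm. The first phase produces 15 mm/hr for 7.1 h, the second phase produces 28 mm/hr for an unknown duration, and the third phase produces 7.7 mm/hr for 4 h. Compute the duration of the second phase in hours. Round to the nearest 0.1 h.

Known phases: 15 × 7.1 + 7.7 × 4 = 106.5 + 30.8 = 137.3 mm.
Remaining depth = 338.9 − 137.3 = 201.6 mm.
Duration = 201.6 / 28 = 7.2 h.

duration ≈ 7.2 h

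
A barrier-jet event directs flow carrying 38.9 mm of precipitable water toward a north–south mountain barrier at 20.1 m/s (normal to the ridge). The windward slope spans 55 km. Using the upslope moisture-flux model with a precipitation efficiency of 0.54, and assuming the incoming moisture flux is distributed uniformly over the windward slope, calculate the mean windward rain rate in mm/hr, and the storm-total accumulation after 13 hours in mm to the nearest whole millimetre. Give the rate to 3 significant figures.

R ≈ 27.6 mm/hr; total ≈ 359 mm

Incoming column moisture flux per unit ridge length: F = V × PW = 20.1 × 38.9 = 781.89 mm·m/s.
Spread over the 55 km slope with efficiency ε = 0.54: R = ε·F/W = 0.54 × 781.89 / 55000 m = 7.677e-03 mm/s.
R = 7.677e-03 × 3600 = 27.6 mm/hr.
Over 13 h: total = 27.6 × 13 = 358.8 ≈ 359 mm.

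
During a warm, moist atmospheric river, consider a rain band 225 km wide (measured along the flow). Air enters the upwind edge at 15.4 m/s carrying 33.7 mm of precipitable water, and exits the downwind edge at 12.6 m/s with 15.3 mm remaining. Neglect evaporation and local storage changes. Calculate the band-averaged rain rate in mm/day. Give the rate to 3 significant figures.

R ≈ 125 mm/day

Column moisture flux per unit crosswind length is F = V × PW.
Inflow: F_in = 15.4 × 33.7 = 518.98 mm·m/s
Outflow: F_out = 12.6 × 15.3 = 192.78 mm·m/s
Steady-state rate R = (F_in − F_out)/L = (518.98 − 192.78) / 225000 m = 1.450e-03 mm/s.
R = 1.450e-03 × 3600 × 24 = 125 mm/day.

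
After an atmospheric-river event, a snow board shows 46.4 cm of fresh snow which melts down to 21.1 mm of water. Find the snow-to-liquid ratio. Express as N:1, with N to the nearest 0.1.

ratio ≈ 22.0

Ratio = snow depth / SWE = 464 mm / 21.1 mm = 22.0, i.e. 22.0:1.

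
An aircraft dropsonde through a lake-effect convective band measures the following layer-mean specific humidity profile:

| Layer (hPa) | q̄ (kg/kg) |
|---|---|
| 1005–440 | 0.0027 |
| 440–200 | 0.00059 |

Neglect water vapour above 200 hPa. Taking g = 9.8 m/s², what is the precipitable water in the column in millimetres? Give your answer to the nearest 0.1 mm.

PW ≈ 17.0 mm

Precipitable water is the column-integrated vapour mass per unit area: PW = (1/g) Σ q̄ Δp, with q in kg/kg and Δp in Pa (1 kg/m² of water = 1 mm).
Layer 1005–440 hPa: Δp = 565 hPa = 56500 Pa, q̄ = 0.0027 kg/kg → 0.0027 × 56500 / 9.8 = 15.57 mm
Layer 440–200 hPa: Δp = 240 hPa = 24000 Pa, q̄ = 0.00059 kg/kg → 0.00059 × 24000 / 9.8 = 1.44 mm
PW = 15.57 + 1.44 = 17.01 ≈ 17.0 mm.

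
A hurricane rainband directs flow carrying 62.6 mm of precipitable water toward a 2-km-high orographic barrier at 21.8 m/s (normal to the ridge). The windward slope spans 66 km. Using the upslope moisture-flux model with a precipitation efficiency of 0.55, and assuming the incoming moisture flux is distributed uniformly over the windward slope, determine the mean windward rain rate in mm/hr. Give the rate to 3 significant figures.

R ≈ 40.9 mm/hr

Incoming column moisture flux per unit ridge length: F = V × PW = 21.8 × 62.6 = 1364.68 mm·m/s.
Spread over the 66 km slope with efficiency ε = 0.55: R = ε·F/W = 0.55 × 1364.68 / 66000 m = 1.137e-02 mm/s.
R = 1.137e-02 × 3600 = 40.9 mm/hr.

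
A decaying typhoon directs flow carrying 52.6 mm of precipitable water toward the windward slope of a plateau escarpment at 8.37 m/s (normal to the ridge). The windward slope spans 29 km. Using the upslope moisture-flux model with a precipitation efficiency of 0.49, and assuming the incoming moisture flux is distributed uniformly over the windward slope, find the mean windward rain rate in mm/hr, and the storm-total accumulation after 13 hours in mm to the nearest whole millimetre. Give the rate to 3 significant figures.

Incoming column moisture flux per unit ridge length: F = V × PW = 8.37 × 52.6 = 440.262 mm·m/s.
Spread over the 29 km slope with efficiency ε = 0.49: R = ε·F/W = 0.49 × 440.262 / 29000 m = 7.439e-03 mm/s.
R = 7.439e-03 × 3600 = 26.8 mm/hr.
Over 13 h: total = 26.8 × 13 = 348.4 ≈ 348 mm.

R ≈ 26.8 mm/hr; total ≈ 348 mm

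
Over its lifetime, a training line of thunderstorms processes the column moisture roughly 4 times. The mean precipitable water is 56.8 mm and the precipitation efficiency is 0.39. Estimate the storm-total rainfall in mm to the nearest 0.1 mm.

Each cycle deposits ε × PW = 0.39 × 56.8 = 22.152 mm.
Over 4 cycles: 4 × 22.152 = 88.6 mm.

rainfall ≈ 88.6 mm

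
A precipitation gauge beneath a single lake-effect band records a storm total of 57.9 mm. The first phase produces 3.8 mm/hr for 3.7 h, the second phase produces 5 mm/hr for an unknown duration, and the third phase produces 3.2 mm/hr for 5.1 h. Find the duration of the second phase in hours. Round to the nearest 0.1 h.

Known phases: 3.8 × 3.7 + 3.2 × 5.1 = 14.06 + 16.32 = 30.38 mm.
Remaining depth = 57.9 − 30.38 = 27.52 mm.
Duration = 27.52 / 5 = 5.5 h.

duration ≈ 5.5 h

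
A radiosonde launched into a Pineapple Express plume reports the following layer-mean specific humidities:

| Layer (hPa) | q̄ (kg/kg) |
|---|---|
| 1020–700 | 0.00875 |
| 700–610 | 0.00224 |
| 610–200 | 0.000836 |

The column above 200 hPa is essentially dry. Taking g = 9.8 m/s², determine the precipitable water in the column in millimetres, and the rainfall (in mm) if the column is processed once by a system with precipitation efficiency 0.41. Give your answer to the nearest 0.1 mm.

PW ≈ 34.1 mm; rainfall ≈ 14.0 mm

Precipitable water is the column-integrated vapour mass per unit area: PW = (1/g) Σ q̄ Δp, with q in kg/kg and Δp in Pa (1 kg/m² of water = 1 mm).
Layer 1020–700 hPa: Δp = 320 hPa = 32000 Pa, q̄ = 0.00875 kg/kg → 0.00875 × 32000 / 9.8 = 28.57 mm
Layer 700–610 hPa: Δp = 90 hPa = 9000 Pa, q̄ = 0.00224 kg/kg → 0.00224 × 9000 / 9.8 = 2.06 mm
Layer 610–200 hPa: Δp = 410 hPa = 41000 Pa, q̄ = 0.000836 kg/kg → 0.000836 × 41000 / 9.8 = 3.50 mm
PW = 28.57 + 2.06 + 3.50 = 34.13 ≈ 34.1 mm.
Rainfall = ε × PW = 0.41 × 34.1 = 14.0 mm.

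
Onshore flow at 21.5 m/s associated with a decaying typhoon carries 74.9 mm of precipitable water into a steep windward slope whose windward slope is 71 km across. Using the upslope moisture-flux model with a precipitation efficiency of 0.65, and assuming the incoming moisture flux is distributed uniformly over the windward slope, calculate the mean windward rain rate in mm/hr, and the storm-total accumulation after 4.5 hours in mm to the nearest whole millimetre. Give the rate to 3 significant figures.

R ≈ 53.1 mm/hr; total ≈ 239 mm

Incoming column moisture flux per unit ridge length: F = V × PW = 21.5 × 74.9 = 1610.35 mm·m/s.
Spread over the 71 km slope with efficiency ε = 0.65: R = ε·F/W = 0.65 × 1610.35 / 71000 m = 1.474e-02 mm/s.
R = 1.474e-02 × 3600 = 53.1 mm/hr.
Over 4.5 h: total = 53.1 × 4.5 = 238.95 ≈ 239 mm.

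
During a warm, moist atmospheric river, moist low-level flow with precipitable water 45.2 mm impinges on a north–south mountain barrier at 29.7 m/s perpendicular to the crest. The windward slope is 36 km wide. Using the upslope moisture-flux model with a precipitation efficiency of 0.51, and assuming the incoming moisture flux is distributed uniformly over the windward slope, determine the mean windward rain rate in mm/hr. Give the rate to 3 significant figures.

R ≈ 68.5 mm/hr

Incoming column moisture flux per unit ridge length: F = V × PW = 29.7 × 45.2 = 1342.44 mm·m/s.
Spread over the 36 km slope with efficiency ε = 0.51: R = ε·F/W = 0.51 × 1342.44 / 36000 m = 1.902e-02 mm/s.
R = 1.902e-02 × 3600 = 68.5 mm/hr.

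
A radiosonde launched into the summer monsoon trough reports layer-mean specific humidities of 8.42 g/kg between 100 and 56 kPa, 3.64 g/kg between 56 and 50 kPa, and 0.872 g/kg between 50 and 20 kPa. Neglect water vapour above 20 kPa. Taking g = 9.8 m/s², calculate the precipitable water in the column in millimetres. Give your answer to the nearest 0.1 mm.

Precipitable water is the column-integrated vapour mass per unit area: PW = (1/g) Σ q̄ Δp, with q in kg/kg and Δp in Pa (1 kg/m² of water = 1 mm).
Layer 100–56 kPa: Δp = 440 hPa = 44000 Pa, q̄ = 0.00842 kg/kg → 0.00842 × 44000 / 9.8 = 37.80 mm
Layer 56–50 kPa: Δp = 60 hPa = 6000 Pa, q̄ = 0.00364 kg/kg → 0.00364 × 6000 / 9.8 = 2.23 mm
Layer 50–20 kPa: Δp = 300 hPa = 30000 Pa, q̄ = 0.000872 kg/kg → 0.000872 × 30000 / 9.8 = 2.67 mm
PW = 37.80 + 2.23 + 2.67 = 42.70 ≈ 42.7 mm.

PW ≈ 42.7 mm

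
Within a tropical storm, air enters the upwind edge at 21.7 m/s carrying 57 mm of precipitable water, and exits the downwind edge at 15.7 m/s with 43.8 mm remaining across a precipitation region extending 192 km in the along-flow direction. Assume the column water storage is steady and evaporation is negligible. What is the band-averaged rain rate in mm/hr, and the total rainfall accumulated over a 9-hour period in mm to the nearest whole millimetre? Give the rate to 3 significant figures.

R ≈ 10.3 mm/hr; total ≈ 93 mm

Column moisture flux per unit crosswind length is F = V × PW.
Inflow: F_in = 21.7 × 57 = 1236.9 mm·m/s
Outflow: F_out = 15.7 × 43.8 = 687.66 mm·m/s
Steady-state rate R = (F_in − F_out)/L = (1236.9 − 687.66) / 192000 m = 2.861e-03 mm/s.
R = 2.861e-03 × 3600 = 10.3 mm/hr.
Over 9 h: total = 10.3 × 9 = 92.7 ≈ 93 mm.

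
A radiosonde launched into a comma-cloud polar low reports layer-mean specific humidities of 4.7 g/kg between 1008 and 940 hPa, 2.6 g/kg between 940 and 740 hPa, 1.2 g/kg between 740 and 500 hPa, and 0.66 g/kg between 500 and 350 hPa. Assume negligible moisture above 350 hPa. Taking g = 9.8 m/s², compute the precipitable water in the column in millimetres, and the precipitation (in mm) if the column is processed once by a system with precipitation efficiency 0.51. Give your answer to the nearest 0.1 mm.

Precipitable water is the column-integrated vapour mass per unit area: PW = (1/g) Σ q̄ Δp, with q in kg/kg and Δp in Pa (1 kg/m² of water = 1 mm).
Layer 1008–940 hPa: Δp = 68 hPa = 6800 Pa, q̄ = 0.0047 kg/kg → 0.0047 × 6800 / 9.8 = 3.26 mm
Layer 940–740 hPa: Δp = 200 hPa = 20000 Pa, q̄ = 0.0026 kg/kg → 0.0026 × 20000 / 9.8 = 5.31 mm
Layer 740–500 hPa: Δp = 240 hPa = 24000 Pa, q̄ = 0.0012 kg/kg → 0.0012 × 24000 / 9.8 = 2.94 mm
Layer 500–350 hPa: Δp = 150 hPa = 15000 Pa, q̄ = 0.00066 kg/kg → 0.00066 × 15000 / 9.8 = 1.01 mm
PW = 3.26 + 5.31 + 2.94 + 1.01 = 12.52 ≈ 12.5 mm.
Precipitation = ε × PW = 0.51 × 12.5 = 6.4 mm.

PW ≈ 12.5 mm; precipitation ≈ 6.4 mm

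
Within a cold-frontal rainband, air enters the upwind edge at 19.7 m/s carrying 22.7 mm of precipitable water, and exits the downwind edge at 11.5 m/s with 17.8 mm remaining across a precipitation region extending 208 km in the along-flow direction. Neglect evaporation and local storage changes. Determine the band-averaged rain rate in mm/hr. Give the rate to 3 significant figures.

Column moisture flux per unit crosswind length is F = V × PW.
Inflow: F_in = 19.7 × 22.7 = 447.19 mm·m/s
Outflow: F_out = 11.5 × 17.8 = 204.7 mm·m/s
Steady-state rate R = (F_in − F_out)/L = (447.19 − 204.7) / 208000 m = 1.166e-03 mm/s.
R = 1.166e-03 × 3600 = 4.20 mm/hr.

R ≈ 4.20 mm/hr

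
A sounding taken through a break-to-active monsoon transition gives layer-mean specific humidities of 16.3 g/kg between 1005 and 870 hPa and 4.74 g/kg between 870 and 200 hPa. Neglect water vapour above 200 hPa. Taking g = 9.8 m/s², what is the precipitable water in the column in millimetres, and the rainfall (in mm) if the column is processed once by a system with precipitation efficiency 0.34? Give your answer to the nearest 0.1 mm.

PW ≈ 54.9 mm; rainfall ≈ 18.7 mm

Precipitable water is the column-integrated vapour mass per unit area: PW = (1/g) Σ q̄ Δp, with q in kg/kg and Δp in Pa (1 kg/m² of water = 1 mm).
Layer 1005–870 hPa: Δp = 135 hPa = 13500 Pa, q̄ = 0.0163 kg/kg → 0.0163 × 13500 / 9.8 = 22.45 mm
Layer 870–200 hPa: Δp = 670 hPa = 67000 Pa, q̄ = 0.00474 kg/kg → 0.00474 × 67000 / 9.8 = 32.41 mm
PW = 22.45 + 32.41 = 54.86 ≈ 54.9 mm.
Rainfall = ε × PW = 0.34 × 54.9 = 18.7 mm.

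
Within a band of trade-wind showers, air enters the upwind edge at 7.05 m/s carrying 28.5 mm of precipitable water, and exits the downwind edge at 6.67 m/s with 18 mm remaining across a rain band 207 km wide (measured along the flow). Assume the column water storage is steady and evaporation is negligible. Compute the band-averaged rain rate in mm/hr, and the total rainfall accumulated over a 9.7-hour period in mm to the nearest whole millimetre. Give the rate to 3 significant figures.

Column moisture flux per unit crosswind length is F = V × PW.
Inflow: F_in = 7.05 × 28.5 = 200.925 mm·m/s
Outflow: F_out = 6.67 × 18 = 120.06 mm·m/s
Steady-state rate R = (F_in − F_out)/L = (200.925 − 120.06) / 207000 m = 3.907e-04 mm/s.
R = 3.907e-04 × 3600 = 1.41 mm/hr.
Over 9.7 h: total = 1.41 × 9.7 = 13.677 ≈ 14 mm.

R ≈ 1.41 mm/hr; total ≈ 14 mm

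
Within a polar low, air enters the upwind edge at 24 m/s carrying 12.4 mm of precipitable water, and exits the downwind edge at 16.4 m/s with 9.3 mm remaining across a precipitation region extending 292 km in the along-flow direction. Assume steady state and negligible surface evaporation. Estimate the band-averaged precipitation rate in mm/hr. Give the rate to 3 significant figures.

Column moisture flux per unit crosswind length is F = V × PW.
Inflow: F_in = 24 × 12.4 = 297.6 mm·m/s
Outflow: F_out = 16.4 × 9.3 = 152.52 mm·m/s
Steady-state rate R = (F_in − F_out)/L = (297.6 − 152.52) / 292000 m = 4.968e-04 mm/s.
R = 4.968e-04 × 3600 = 1.79 mm/hr.

R ≈ 1.79 mm/hr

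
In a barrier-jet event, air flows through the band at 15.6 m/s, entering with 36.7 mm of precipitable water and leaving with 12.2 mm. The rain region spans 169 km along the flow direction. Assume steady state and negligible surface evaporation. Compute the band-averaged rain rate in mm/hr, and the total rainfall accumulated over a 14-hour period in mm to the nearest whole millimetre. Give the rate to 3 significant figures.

Column moisture flux per unit crosswind length is F = V × PW.
Inflow: F_in = 15.6 × 36.7 = 572.52 mm·m/s
Outflow: F_out = 15.6 × 12.2 = 190.32 mm·m/s
Steady-state rate R = (F_in − F_out)/L = (572.52 − 190.32) / 169000 m = 2.262e-03 mm/s.
R = 2.262e-03 × 3600 = 8.14 mm/hr.
Over 14 h: total = 8.14 × 14 = 113.96 ≈ 114 mm.

R ≈ 8.14 mm/hr; total ≈ 114 mm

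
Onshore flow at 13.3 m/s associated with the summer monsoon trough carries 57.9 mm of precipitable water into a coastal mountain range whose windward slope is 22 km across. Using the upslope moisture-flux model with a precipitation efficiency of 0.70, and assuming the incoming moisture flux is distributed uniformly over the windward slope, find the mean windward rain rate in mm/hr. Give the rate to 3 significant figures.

R ≈ 88.2 mm/hr

Incoming column moisture flux per unit ridge length: F = V × PW = 13.3 × 57.9 = 770.07 mm·m/s.
Spread over the 22 km slope with efficiency ε = 0.70: R = ε·F/W = 0.70 × 770.07 / 22000 m = 2.450e-02 mm/s.
R = 2.450e-02 × 3600 = 88.2 mm/hr.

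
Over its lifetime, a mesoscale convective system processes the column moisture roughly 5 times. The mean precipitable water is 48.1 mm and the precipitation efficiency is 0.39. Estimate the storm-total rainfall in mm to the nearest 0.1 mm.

Each cycle deposits ε × PW = 0.39 × 48.1 = 18.759 mm.
Over 5 cycles: 5 × 18.759 = 93.8 mm.

rainfall ≈ 93.8 mm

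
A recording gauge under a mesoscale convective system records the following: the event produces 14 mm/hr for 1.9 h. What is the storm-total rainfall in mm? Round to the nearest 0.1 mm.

Total = Σ Rᵢ Δtᵢ = 14 × 1.9
      = 26.6 = 26.6 mm.

total ≈ 26.6 mm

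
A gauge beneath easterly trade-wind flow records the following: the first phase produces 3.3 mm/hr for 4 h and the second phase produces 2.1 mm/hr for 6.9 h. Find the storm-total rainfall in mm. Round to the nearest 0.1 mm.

Total = Σ Rᵢ Δtᵢ = 3.3 × 4 + 2.1 × 6.9
      = 13.2 + 14.49 = 27.7 mm.

total ≈ 27.7 mm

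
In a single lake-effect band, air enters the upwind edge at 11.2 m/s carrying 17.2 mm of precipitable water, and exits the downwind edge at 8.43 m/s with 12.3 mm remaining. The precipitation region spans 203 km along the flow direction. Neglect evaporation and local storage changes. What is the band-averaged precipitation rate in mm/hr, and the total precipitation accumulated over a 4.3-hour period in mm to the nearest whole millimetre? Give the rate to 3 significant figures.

Column moisture flux per unit crosswind length is F = V × PW.
Inflow: F_in = 11.2 × 17.2 = 192.64 mm·m/s
Outflow: F_out = 8.43 × 12.3 = 103.689 mm·m/s
Steady-state rate R = (F_in − F_out)/L = (192.64 − 103.689) / 203000 m = 4.382e-04 mm/s.
R = 4.382e-04 × 3600 = 1.58 mm/hr.
Over 4.3 h: total = 1.58 × 4.3 = 6.794 ≈ 7 mm.

R ≈ 1.58 mm/hr; total ≈ 7 mm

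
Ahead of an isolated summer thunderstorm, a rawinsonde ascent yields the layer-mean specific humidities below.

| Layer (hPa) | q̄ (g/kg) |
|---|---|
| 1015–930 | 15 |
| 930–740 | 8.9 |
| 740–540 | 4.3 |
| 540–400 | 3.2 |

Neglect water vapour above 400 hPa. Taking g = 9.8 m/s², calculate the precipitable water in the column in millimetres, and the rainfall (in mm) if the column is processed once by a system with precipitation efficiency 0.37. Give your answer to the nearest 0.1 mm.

Precipitable water is the column-integrated vapour mass per unit area: PW = (1/g) Σ q̄ Δp, with q in kg/kg and Δp in Pa (1 kg/m² of water = 1 mm).
Layer 1015–930 hPa: Δp = 85 hPa = 8500 Pa, q̄ = 0.015 kg/kg → 0.015 × 8500 / 9.8 = 13.01 mm
Layer 930–740 hPa: Δp = 190 hPa = 19000 Pa, q̄ = 0.0089 kg/kg → 0.0089 × 19000 / 9.8 = 17.26 mm
Layer 740–540 hPa: Δp = 200 hPa = 20000 Pa, q̄ = 0.0043 kg/kg → 0.0043 × 20000 / 9.8 = 8.78 mm
Layer 540–400 hPa: Δp = 140 hPa = 14000 Pa, q̄ = 0.0032 kg/kg → 0.0032 × 14000 / 9.8 = 4.57 mm
PW = 13.01 + 17.26 + 8.78 + 4.57 = 43.62 ≈ 43.6 mm.
Rainfall = ε × PW = 0.37 × 43.6 = 16.1 mm.

PW ≈ 43.6 mm; rainfall ≈ 16.1 mm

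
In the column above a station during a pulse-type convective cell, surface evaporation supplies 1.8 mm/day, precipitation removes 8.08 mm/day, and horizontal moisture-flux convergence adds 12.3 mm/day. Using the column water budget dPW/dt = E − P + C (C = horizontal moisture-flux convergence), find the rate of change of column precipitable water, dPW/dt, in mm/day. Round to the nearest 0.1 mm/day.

dPW/dt ≈ 6.0 mm/day

dPW/dt = E − P + C = 1.8 − 8.08 + (12.3) = 6.0 mm/day.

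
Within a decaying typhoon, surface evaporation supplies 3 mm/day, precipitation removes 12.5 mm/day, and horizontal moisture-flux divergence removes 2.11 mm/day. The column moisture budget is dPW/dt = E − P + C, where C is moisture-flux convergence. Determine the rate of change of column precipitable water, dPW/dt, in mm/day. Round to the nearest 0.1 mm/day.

dPW/dt = E − P + C = 3 − 12.5 + (-2.11) = -11.6 mm/day.

dPW/dt ≈ -11.6 mm/day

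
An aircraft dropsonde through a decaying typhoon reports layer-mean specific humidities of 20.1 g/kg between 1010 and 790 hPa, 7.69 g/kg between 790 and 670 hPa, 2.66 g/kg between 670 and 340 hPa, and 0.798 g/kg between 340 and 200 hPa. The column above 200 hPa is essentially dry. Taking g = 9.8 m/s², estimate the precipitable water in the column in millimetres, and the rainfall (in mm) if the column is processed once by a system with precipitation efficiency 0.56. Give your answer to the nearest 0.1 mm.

Precipitable water is the column-integrated vapour mass per unit area: PW = (1/g) Σ q̄ Δp, with q in kg/kg and Δp in Pa (1 kg/m² of water = 1 mm).
Layer 1010–790 hPa: Δp = 220 hPa = 22000 Pa, q̄ = 0.0201 kg/kg → 0.0201 × 22000 / 9.8 = 45.12 mm
Layer 790–670 hPa: Δp = 120 hPa = 12000 Pa, q̄ = 0.00769 kg/kg → 0.00769 × 12000 / 9.8 = 9.42 mm
Layer 670–340 hPa: Δp = 330 hPa = 33000 Pa, q̄ = 0.00266 kg/kg → 0.00266 × 33000 / 9.8 = 8.96 mm
Layer 340–200 hPa: Δp = 140 hPa = 14000 Pa, q̄ = 0.000798 kg/kg → 0.000798 × 14000 / 9.8 = 1.14 mm
PW = 45.12 + 9.42 + 8.96 + 1.14 = 64.64 ≈ 64.6 mm.
Rainfall = ε × PW = 0.56 × 64.6 = 36.2 mm.

PW ≈ 64.6 mm; rainfall ≈ 36.2 mm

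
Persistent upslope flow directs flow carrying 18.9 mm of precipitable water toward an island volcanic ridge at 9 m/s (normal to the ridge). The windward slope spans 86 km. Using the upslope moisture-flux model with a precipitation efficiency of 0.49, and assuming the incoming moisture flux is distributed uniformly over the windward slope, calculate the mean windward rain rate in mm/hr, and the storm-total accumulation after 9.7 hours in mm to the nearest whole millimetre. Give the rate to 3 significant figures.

Incoming column moisture flux per unit ridge length: F = V × PW = 9 × 18.9 = 170.1 mm·m/s.
Spread over the 86 km slope with efficiency ε = 0.49: R = ε·F/W = 0.49 × 170.1 / 86000 m = 9.692e-04 mm/s.
R = 9.692e-04 × 3600 = 3.49 mm/hr.
Over 9.7 h: total = 3.49 × 9.7 = 33.853 ≈ 34 mm.

R ≈ 3.49 mm/hr; total ≈ 34 mm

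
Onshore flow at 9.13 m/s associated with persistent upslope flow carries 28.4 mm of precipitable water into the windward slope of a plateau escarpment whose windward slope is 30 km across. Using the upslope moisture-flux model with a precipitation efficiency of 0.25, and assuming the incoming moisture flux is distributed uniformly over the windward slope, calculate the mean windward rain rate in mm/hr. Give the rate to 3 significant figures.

R ≈ 7.78 mm/hr

Incoming column moisture flux per unit ridge length: F = V × PW = 9.13 × 28.4 = 259.292 mm·m/s.
Spread over the 30 km slope with efficiency ε = 0.25: R = ε·F/W = 0.25 × 259.292 / 30000 m = 2.161e-03 mm/s.
R = 2.161e-03 × 3600 = 7.78 mm/hr.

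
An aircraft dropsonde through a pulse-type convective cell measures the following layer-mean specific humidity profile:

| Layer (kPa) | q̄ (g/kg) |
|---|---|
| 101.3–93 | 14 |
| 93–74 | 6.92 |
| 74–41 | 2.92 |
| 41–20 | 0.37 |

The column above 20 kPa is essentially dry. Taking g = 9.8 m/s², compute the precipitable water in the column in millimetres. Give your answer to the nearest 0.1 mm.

PW ≈ 35.9 mm

Precipitable water is the column-integrated vapour mass per unit area: PW = (1/g) Σ q̄ Δp, with q in kg/kg and Δp in Pa (1 kg/m² of water = 1 mm).
Layer 101.3–93 kPa: Δp = 83 hPa = 8300 Pa, q̄ = 0.014 kg/kg → 0.014 × 8300 / 9.8 = 11.86 mm
Layer 93–74 kPa: Δp = 190 hPa = 19000 Pa, q̄ = 0.00692 kg/kg → 0.00692 × 19000 / 9.8 = 13.42 mm
Layer 74–41 kPa: Δp = 330 hPa = 33000 Pa, q̄ = 0.00292 kg/kg → 0.00292 × 33000 / 9.8 = 9.83 mm
Layer 41–20 kPa: Δp = 210 hPa = 21000 Pa, q̄ = 0.00037 kg/kg → 0.00037 × 21000 / 9.8 = 0.79 mm
PW = 11.86 + 13.42 + 9.83 + 0.79 = 35.90 ≈ 35.9 mm.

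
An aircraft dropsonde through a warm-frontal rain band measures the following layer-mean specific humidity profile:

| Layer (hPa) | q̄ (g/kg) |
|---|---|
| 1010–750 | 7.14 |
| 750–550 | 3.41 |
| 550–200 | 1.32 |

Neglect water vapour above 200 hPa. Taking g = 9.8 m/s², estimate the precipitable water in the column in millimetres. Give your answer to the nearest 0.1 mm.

PW ≈ 30.6 mm

Precipitable water is the column-integrated vapour mass per unit area: PW = (1/g) Σ q̄ Δp, with q in kg/kg and Δp in Pa (1 kg/m² of water = 1 mm).
Layer 1010–750 hPa: Δp = 260 hPa = 26000 Pa, q̄ = 0.00714 kg/kg → 0.00714 × 26000 / 9.8 = 18.94 mm
Layer 750–550 hPa: Δp = 200 hPa = 20000 Pa, q̄ = 0.00341 kg/kg → 0.00341 × 20000 / 9.8 = 6.96 mm
Layer 550–200 hPa: Δp = 350 hPa = 35000 Pa, q̄ = 0.00132 kg/kg → 0.00132 × 35000 / 9.8 = 4.71 mm
PW = 18.94 + 6.96 + 4.71 = 30.61 ≈ 30.6 mm.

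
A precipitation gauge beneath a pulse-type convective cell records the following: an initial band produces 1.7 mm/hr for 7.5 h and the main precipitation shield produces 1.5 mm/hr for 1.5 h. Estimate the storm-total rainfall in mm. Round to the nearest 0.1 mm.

Total = Σ Rᵢ Δtᵢ = 1.7 × 7.5 + 1.5 × 1.5
      = 12.75 + 2.25 = 15.0 mm.

total ≈ 15.0 mm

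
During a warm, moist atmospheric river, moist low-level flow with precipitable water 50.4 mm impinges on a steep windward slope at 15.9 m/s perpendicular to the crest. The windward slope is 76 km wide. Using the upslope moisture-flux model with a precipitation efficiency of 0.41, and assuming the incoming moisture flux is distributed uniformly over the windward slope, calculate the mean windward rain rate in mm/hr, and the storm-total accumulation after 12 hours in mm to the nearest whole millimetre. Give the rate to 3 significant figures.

R ≈ 15.6 mm/hr; total ≈ 187 mm

Incoming column moisture flux per unit ridge length: F = V × PW = 15.9 × 50.4 = 801.36 mm·m/s.
Spread over the 76 km slope with efficiency ε = 0.41: R = ε·F/W = 0.41 × 801.36 / 76000 m = 4.323e-03 mm/s.
R = 4.323e-03 × 3600 = 15.6 mm/hr.
Over 12 h: total = 15.6 × 12 = 187.2 ≈ 187 mm.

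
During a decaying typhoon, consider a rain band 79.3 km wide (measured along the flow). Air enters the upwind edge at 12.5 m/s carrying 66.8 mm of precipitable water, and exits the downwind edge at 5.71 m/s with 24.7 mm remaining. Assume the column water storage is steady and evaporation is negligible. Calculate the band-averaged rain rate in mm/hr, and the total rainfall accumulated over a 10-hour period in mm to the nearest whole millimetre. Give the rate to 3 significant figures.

R ≈ 31.5 mm/hr; total ≈ 315 mm

Column moisture flux per unit crosswind length is F = V × PW.
Inflow: F_in = 12.5 × 66.8 = 835 mm·m/s
Outflow: F_out = 5.71 × 24.7 = 141.037 mm·m/s
Steady-state rate R = (F_in − F_out)/L = (835 − 141.037) / 79300 m = 8.751e-03 mm/s.
R = 8.751e-03 × 3600 = 31.5 mm/hr.
Over 10 h: total = 31.5 × 10 = 315 mm.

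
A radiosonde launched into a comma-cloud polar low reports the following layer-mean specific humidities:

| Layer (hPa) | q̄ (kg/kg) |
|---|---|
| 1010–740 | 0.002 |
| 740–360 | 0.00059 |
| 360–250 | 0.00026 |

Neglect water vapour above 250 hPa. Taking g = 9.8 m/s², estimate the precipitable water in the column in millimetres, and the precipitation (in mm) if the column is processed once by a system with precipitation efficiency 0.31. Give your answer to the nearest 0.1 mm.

PW ≈ 8.1 mm; precipitation ≈ 2.5 mm

Precipitable water is the column-integrated vapour mass per unit area: PW = (1/g) Σ q̄ Δp, with q in kg/kg and Δp in Pa (1 kg/m² of water = 1 mm).
Layer 1010–740 hPa: Δp = 270 hPa = 27000 Pa, q̄ = 0.002 kg/kg → 0.002 × 27000 / 9.8 = 5.51 mm
Layer 740–360 hPa: Δp = 380 hPa = 38000 Pa, q̄ = 0.00059 kg/kg → 0.00059 × 38000 / 9.8 = 2.29 mm
Layer 360–250 hPa: Δp = 110 hPa = 11000 Pa, q̄ = 0.00026 kg/kg → 0.00026 × 11000 / 9.8 = 0.29 mm
PW = 5.51 + 2.29 + 0.29 = 8.09 ≈ 8.1 mm.
Precipitation = ε × PW = 0.31 × 8.1 = 2.5 mm.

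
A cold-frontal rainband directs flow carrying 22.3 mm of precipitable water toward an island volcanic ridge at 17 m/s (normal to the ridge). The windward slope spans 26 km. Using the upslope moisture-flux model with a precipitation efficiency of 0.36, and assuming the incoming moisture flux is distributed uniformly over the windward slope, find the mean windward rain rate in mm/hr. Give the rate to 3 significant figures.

Incoming column moisture flux per unit ridge length: F = V × PW = 17 × 22.3 = 379.1 mm·m/s.
Spread over the 26 km slope with efficiency ε = 0.36: R = ε·F/W = 0.36 × 379.1 / 26000 m = 5.249e-03 mm/s.
R = 5.249e-03 × 3600 = 18.9 mm/hr.

R ≈ 18.9 mm/hr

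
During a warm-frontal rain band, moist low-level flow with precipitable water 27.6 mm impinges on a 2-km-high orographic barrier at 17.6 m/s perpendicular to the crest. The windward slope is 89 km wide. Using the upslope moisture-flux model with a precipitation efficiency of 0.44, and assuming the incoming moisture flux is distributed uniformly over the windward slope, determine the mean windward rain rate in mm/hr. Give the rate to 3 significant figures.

R ≈ 8.65 mm/hr

Incoming column moisture flux per unit ridge length: F = V × PW = 17.6 × 27.6 = 485.76 mm·m/s.
Spread over the 89 km slope with efficiency ε = 0.44: R = ε·F/W = 0.44 × 485.76 / 89000 m = 2.402e-03 mm/s.
R = 2.402e-03 × 3600 = 8.65 mm/hr.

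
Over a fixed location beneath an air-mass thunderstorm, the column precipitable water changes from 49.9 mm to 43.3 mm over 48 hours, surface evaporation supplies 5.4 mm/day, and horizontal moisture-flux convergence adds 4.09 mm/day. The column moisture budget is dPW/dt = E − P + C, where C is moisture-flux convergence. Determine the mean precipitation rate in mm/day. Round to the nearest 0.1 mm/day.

P ≈ 12.8 mm/day

dPW/dt = (43.3 − 49.9) mm / (48/24 day) = -3.300 mm/day.
P = E + C − dPW/dt = 5.4 + (4.09) − (-3.300) = 12.8 mm/day.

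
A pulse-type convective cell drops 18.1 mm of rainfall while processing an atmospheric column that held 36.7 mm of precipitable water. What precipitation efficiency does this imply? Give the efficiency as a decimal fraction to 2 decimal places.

ε = rainfall / PW = 18.1 / 36.7 = 0.49.

ε ≈ 0.49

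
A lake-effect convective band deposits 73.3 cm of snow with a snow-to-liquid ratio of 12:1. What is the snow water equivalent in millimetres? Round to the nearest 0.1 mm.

SWE ≈ 61.1 mm

SWE = snow depth / ratio = 73.3 cm / 12 = 6.108 cm = 61.1 mm.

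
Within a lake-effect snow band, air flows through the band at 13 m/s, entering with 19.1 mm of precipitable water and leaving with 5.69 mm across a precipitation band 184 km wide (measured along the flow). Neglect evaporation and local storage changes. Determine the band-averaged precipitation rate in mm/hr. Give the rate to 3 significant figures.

Column moisture flux per unit crosswind length is F = V × PW.
Inflow: F_in = 13 × 19.1 = 248.3 mm·m/s
Outflow: F_out = 13 × 5.69 = 73.97 mm·m/s
Steady-state rate R = (F_in − F_out)/L = (248.3 − 73.97) / 184000 m = 9.474e-04 mm/s.
R = 9.474e-04 × 3600 = 3.41 mm/hr.

R ≈ 3.41 mm/hr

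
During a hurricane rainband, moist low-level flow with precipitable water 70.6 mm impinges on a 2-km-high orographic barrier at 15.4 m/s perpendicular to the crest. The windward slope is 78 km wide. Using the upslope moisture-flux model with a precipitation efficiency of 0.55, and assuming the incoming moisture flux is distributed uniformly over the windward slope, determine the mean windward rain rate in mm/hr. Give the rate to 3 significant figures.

R ≈ 27.6 mm/hr

Incoming column moisture flux per unit ridge length: F = V × PW = 15.4 × 70.6 = 1087.24 mm·m/s.
Spread over the 78 km slope with efficiency ε = 0.55: R = ε·F/W = 0.55 × 1087.24 / 78000 m = 7.666e-03 mm/s.
R = 7.666e-03 × 3600 = 27.6 mm/hr.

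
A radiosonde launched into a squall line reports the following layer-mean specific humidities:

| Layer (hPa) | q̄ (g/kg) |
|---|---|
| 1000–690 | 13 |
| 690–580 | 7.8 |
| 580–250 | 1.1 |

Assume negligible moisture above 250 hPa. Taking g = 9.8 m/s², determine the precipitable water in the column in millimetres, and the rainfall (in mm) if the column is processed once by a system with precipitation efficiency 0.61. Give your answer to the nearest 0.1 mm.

PW ≈ 53.6 mm; rainfall ≈ 32.7 mm

Precipitable water is the column-integrated vapour mass per unit area: PW = (1/g) Σ q̄ Δp, with q in kg/kg and Δp in Pa (1 kg/m² of water = 1 mm).
Layer 1000–690 hPa: Δp = 310 hPa = 31000 Pa, q̄ = 0.013 kg/kg → 0.013 × 31000 / 9.8 = 41.12 mm
Layer 690–580 hPa: Δp = 110 hPa = 11000 Pa, q̄ = 0.0078 kg/kg → 0.0078 × 11000 / 9.8 = 8.76 mm
Layer 580–250 hPa: Δp = 330 hPa = 33000 Pa, q̄ = 0.0011 kg/kg → 0.0011 × 33000 / 9.8 = 3.70 mm
PW = 41.12 + 8.76 + 3.70 = 53.58 ≈ 53.6 mm.
Rainfall = ε × PW = 0.61 × 53.6 = 32.7 mm.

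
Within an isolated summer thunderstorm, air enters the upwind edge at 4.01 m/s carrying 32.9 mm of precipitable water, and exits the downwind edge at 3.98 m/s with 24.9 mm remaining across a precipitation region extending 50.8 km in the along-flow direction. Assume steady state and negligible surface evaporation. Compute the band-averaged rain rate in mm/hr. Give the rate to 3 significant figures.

R ≈ 2.33 mm/hr

Column moisture flux per unit crosswind length is F = V × PW.
Inflow: F_in = 4.01 × 32.9 = 131.929 mm·m/s
Outflow: F_out = 3.98 × 24.9 = 99.102 mm·m/s
Steady-state rate R = (F_in − F_out)/L = (131.929 − 99.102) / 50800 m = 6.462e-04 mm/s.
R = 6.462e-04 × 3600 = 2.33 mm/hr.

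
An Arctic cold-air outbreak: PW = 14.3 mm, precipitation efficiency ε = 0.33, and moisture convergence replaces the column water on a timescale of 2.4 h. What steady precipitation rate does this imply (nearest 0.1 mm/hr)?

R ≈ 2.0 mm/hr

Each overturning extracts ε × PW = 0.33 × 14.3 = 4.719 mm.
Rate = ε·PW / τ = 4.719 / 2.4 h = 2.0 mm/hr.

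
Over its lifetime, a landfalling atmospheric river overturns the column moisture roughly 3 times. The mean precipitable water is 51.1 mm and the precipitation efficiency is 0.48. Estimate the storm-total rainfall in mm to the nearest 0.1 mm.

Each cycle deposits ε × PW = 0.48 × 51.1 = 24.528 mm.
Over 3 cycles: 3 × 24.528 = 73.6 mm.

rainfall ≈ 73.6 mm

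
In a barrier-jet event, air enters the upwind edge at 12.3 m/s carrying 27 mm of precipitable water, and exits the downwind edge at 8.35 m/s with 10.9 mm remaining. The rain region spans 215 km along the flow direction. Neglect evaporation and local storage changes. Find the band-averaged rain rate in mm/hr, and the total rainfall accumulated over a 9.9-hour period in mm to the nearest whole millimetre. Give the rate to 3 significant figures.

Column moisture flux per unit crosswind length is F = V × PW.
Inflow: F_in = 12.3 × 27 = 332.1 mm·m/s
Outflow: F_out = 8.35 × 10.9 = 91.015 mm·m/s
Steady-state rate R = (F_in − F_out)/L = (332.1 − 91.015) / 215000 m = 1.121e-03 mm/s.
R = 1.121e-03 × 3600 = 4.04 mm/hr.
Over 9.9 h: total = 4.04 × 9.9 = 39.996 ≈ 40 mm.

R ≈ 4.04 mm/hr; total ≈ 40 mm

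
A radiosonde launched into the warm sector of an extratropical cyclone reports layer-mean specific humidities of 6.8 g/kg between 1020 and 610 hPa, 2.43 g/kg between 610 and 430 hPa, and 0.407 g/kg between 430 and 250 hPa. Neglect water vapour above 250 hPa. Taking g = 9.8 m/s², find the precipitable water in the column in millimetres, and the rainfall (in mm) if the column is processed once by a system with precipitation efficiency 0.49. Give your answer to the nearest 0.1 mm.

PW ≈ 33.7 mm; rainfall ≈ 16.5 mm

Precipitable water is the column-integrated vapour mass per unit area: PW = (1/g) Σ q̄ Δp, with q in kg/kg and Δp in Pa (1 kg/m² of water = 1 mm).
Layer 1020–610 hPa: Δp = 410 hPa = 41000 Pa, q̄ = 0.0068 kg/kg → 0.0068 × 41000 / 9.8 = 28.45 mm
Layer 610–430 hPa: Δp = 180 hPa = 18000 Pa, q̄ = 0.00243 kg/kg → 0.00243 × 18000 / 9.8 = 4.46 mm
Layer 430–250 hPa: Δp = 180 hPa = 18000 Pa, q̄ = 0.000407 kg/kg → 0.000407 × 18000 / 9.8 = 0.75 mm
PW = 28.45 + 4.46 + 0.75 = 33.66 ≈ 33.7 mm.
Rainfall = ε × PW = 0.49 × 33.7 = 16.5 mm.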